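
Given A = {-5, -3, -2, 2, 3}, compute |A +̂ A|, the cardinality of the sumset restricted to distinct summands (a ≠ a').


Restricted sumset: A +̂ A = {a + a' : a ∈ A, a' ∈ A, a ≠ a'}.
Equivalently, take A + A and drop any sum 2a that is achievable ONLY as a + a for a ∈ A (i.e. sums representable only with equal summands).
Enumerate pairs (a, a') with a < a' (symmetric, so each unordered pair gives one sum; this covers all a ≠ a'):
  -5 + -3 = -8
  -5 + -2 = -7
  -5 + 2 = -3
  -5 + 3 = -2
  -3 + -2 = -5
  -3 + 2 = -1
  -3 + 3 = 0
  -2 + 2 = 0
  -2 + 3 = 1
  2 + 3 = 5
Collected distinct sums: {-8, -7, -5, -3, -2, -1, 0, 1, 5}
|A +̂ A| = 9
(Reference bound: |A +̂ A| ≥ 2|A| - 3 for |A| ≥ 2, with |A| = 5 giving ≥ 7.)

|A +̂ A| = 9


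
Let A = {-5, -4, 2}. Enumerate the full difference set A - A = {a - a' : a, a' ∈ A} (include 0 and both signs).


A - A = {a - a' : a, a' ∈ A}.
Compute a - a' for each ordered pair (a, a'):
a = -5: -5--5=0, -5--4=-1, -5-2=-7
a = -4: -4--5=1, -4--4=0, -4-2=-6
a = 2: 2--5=7, 2--4=6, 2-2=0
Collecting distinct values (and noting 0 appears from a-a):
A - A = {-7, -6, -1, 0, 1, 6, 7}
|A - A| = 7

A - A = {-7, -6, -1, 0, 1, 6, 7}


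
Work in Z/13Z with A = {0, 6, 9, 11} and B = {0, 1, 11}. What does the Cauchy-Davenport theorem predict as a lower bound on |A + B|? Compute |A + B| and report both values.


Cauchy-Davenport: |A + B| ≥ min(p, |A| + |B| - 1) for A, B nonempty in Z/pZ.
|A| = 4, |B| = 3, p = 13.
CD lower bound = min(13, 4 + 3 - 1) = min(13, 6) = 6.
Compute A + B mod 13 directly:
a = 0: 0+0=0, 0+1=1, 0+11=11
a = 6: 6+0=6, 6+1=7, 6+11=4
a = 9: 9+0=9, 9+1=10, 9+11=7
a = 11: 11+0=11, 11+1=12, 11+11=9
A + B = {0, 1, 4, 6, 7, 9, 10, 11, 12}, so |A + B| = 9.
Verify: 9 ≥ 6? Yes ✓.

CD lower bound = 6, actual |A + B| = 9.


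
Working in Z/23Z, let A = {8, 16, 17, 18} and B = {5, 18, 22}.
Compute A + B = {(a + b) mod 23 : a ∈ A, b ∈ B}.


Work in Z/23Z: reduce every sum a + b modulo 23.
Enumerate all 12 pairs:
a = 8: 8+5=13, 8+18=3, 8+22=7
a = 16: 16+5=21, 16+18=11, 16+22=15
a = 17: 17+5=22, 17+18=12, 17+22=16
a = 18: 18+5=0, 18+18=13, 18+22=17
Distinct residues collected: {0, 3, 7, 11, 12, 13, 15, 16, 17, 21, 22}
|A + B| = 11 (out of 23 total residues).

A + B = {0, 3, 7, 11, 12, 13, 15, 16, 17, 21, 22}


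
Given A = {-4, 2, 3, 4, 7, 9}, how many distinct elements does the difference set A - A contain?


A - A = {a - a' : a, a' ∈ A}; |A| = 6.
Bounds: 2|A|-1 ≤ |A - A| ≤ |A|² - |A| + 1, i.e. 11 ≤ |A - A| ≤ 31.
Note: 0 ∈ A - A always (from a - a). The set is symmetric: if d ∈ A - A then -d ∈ A - A.
Enumerate nonzero differences d = a - a' with a > a' (then include -d):
Positive differences: {1, 2, 3, 4, 5, 6, 7, 8, 11, 13}
Full difference set: {0} ∪ (positive diffs) ∪ (negative diffs).
|A - A| = 1 + 2·10 = 21 (matches direct enumeration: 21).

|A - A| = 21


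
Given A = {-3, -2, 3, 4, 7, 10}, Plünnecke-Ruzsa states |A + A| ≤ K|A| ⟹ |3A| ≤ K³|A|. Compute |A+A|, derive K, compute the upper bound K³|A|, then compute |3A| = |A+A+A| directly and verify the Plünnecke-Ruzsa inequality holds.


|A| = 6.
Step 1: Compute A + A by enumerating all 36 pairs.
A + A = {-6, -5, -4, 0, 1, 2, 4, 5, 6, 7, 8, 10, 11, 13, 14, 17, 20}, so |A + A| = 17.
Step 2: Doubling constant K = |A + A|/|A| = 17/6 = 17/6 ≈ 2.8333.
Step 3: Plünnecke-Ruzsa gives |3A| ≤ K³·|A| = (2.8333)³ · 6 ≈ 136.4722.
Step 4: Compute 3A = A + A + A directly by enumerating all triples (a,b,c) ∈ A³; |3A| = 32.
Step 5: Check 32 ≤ 136.4722? Yes ✓.

K = 17/6, Plünnecke-Ruzsa bound K³|A| ≈ 136.4722, |3A| = 32, inequality holds.


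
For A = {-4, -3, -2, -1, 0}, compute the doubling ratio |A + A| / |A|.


|A| = 5.
Compute A + A by enumerating all 25 pairs.
A + A = {-8, -7, -6, -5, -4, -3, -2, -1, 0}, so |A + A| = 9.
K = |A + A| / |A| = 9/5 (already in lowest terms) ≈ 1.8000.
Reference: AP of size 5 gives K = 9/5 ≈ 1.8000; a fully generic set of size 5 gives K ≈ 3.0000.

|A| = 5, |A + A| = 9, K = 9/5.


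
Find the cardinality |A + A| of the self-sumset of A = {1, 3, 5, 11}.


A + A = {a + a' : a, a' ∈ A}; |A| = 4.
General bounds: 2|A| - 1 ≤ |A + A| ≤ |A|(|A|+1)/2, i.e. 7 ≤ |A + A| ≤ 10.
Lower bound 2|A|-1 is attained iff A is an arithmetic progression.
Enumerate sums a + a' for a ≤ a' (symmetric, so this suffices):
a = 1: 1+1=2, 1+3=4, 1+5=6, 1+11=12
a = 3: 3+3=6, 3+5=8, 3+11=14
a = 5: 5+5=10, 5+11=16
a = 11: 11+11=22
Distinct sums: {2, 4, 6, 8, 10, 12, 14, 16, 22}
|A + A| = 9

|A + A| = 9


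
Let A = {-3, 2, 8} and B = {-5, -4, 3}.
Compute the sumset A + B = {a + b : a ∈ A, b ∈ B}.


A + B = {a + b : a ∈ A, b ∈ B}.
Enumerate all |A|·|B| = 3·3 = 9 pairs (a, b) and collect distinct sums.
a = -3: -3+-5=-8, -3+-4=-7, -3+3=0
a = 2: 2+-5=-3, 2+-4=-2, 2+3=5
a = 8: 8+-5=3, 8+-4=4, 8+3=11
Collecting distinct sums: A + B = {-8, -7, -3, -2, 0, 3, 4, 5, 11}
|A + B| = 9

A + B = {-8, -7, -3, -2, 0, 3, 4, 5, 11}


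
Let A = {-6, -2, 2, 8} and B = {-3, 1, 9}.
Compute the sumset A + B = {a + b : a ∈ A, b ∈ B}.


A + B = {a + b : a ∈ A, b ∈ B}.
Enumerate all |A|·|B| = 4·3 = 12 pairs (a, b) and collect distinct sums.
a = -6: -6+-3=-9, -6+1=-5, -6+9=3
a = -2: -2+-3=-5, -2+1=-1, -2+9=7
a = 2: 2+-3=-1, 2+1=3, 2+9=11
a = 8: 8+-3=5, 8+1=9, 8+9=17
Collecting distinct sums: A + B = {-9, -5, -1, 3, 5, 7, 9, 11, 17}
|A + B| = 9

A + B = {-9, -5, -1, 3, 5, 7, 9, 11, 17}


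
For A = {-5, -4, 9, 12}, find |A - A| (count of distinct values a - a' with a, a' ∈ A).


A - A = {a - a' : a, a' ∈ A}; |A| = 4.
Bounds: 2|A|-1 ≤ |A - A| ≤ |A|² - |A| + 1, i.e. 7 ≤ |A - A| ≤ 13.
Note: 0 ∈ A - A always (from a - a). The set is symmetric: if d ∈ A - A then -d ∈ A - A.
Enumerate nonzero differences d = a - a' with a > a' (then include -d):
Positive differences: {1, 3, 13, 14, 16, 17}
Full difference set: {0} ∪ (positive diffs) ∪ (negative diffs).
|A - A| = 1 + 2·6 = 13 (matches direct enumeration: 13).

|A - A| = 13


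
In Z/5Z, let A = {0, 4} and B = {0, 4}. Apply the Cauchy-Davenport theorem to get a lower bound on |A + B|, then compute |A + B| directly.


Cauchy-Davenport: |A + B| ≥ min(p, |A| + |B| - 1) for A, B nonempty in Z/pZ.
|A| = 2, |B| = 2, p = 5.
CD lower bound = min(5, 2 + 2 - 1) = min(5, 3) = 3.
Compute A + B mod 5 directly:
a = 0: 0+0=0, 0+4=4
a = 4: 4+0=4, 4+4=3
A + B = {0, 3, 4}, so |A + B| = 3.
Verify: 3 ≥ 3? Yes ✓.

CD lower bound = 3, actual |A + B| = 3.


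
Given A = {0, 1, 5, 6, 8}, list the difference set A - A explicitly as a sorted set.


A - A = {a - a' : a, a' ∈ A}.
Compute a - a' for each ordered pair (a, a'):
a = 0: 0-0=0, 0-1=-1, 0-5=-5, 0-6=-6, 0-8=-8
a = 1: 1-0=1, 1-1=0, 1-5=-4, 1-6=-5, 1-8=-7
a = 5: 5-0=5, 5-1=4, 5-5=0, 5-6=-1, 5-8=-3
a = 6: 6-0=6, 6-1=5, 6-5=1, 6-6=0, 6-8=-2
a = 8: 8-0=8, 8-1=7, 8-5=3, 8-6=2, 8-8=0
Collecting distinct values (and noting 0 appears from a-a):
A - A = {-8, -7, -6, -5, -4, -3, -2, -1, 0, 1, 2, 3, 4, 5, 6, 7, 8}
|A - A| = 17

A - A = {-8, -7, -6, -5, -4, -3, -2, -1, 0, 1, 2, 3, 4, 5, 6, 7, 8}


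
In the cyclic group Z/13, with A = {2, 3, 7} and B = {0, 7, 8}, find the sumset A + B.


Work in Z/13Z: reduce every sum a + b modulo 13.
Enumerate all 9 pairs:
a = 2: 2+0=2, 2+7=9, 2+8=10
a = 3: 3+0=3, 3+7=10, 3+8=11
a = 7: 7+0=7, 7+7=1, 7+8=2
Distinct residues collected: {1, 2, 3, 7, 9, 10, 11}
|A + B| = 7 (out of 13 total residues).

A + B = {1, 2, 3, 7, 9, 10, 11}


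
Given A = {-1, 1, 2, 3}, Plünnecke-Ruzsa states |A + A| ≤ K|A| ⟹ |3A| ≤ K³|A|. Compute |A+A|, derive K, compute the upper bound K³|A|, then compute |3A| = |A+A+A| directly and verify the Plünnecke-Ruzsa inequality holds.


|A| = 4.
Step 1: Compute A + A by enumerating all 16 pairs.
A + A = {-2, 0, 1, 2, 3, 4, 5, 6}, so |A + A| = 8.
Step 2: Doubling constant K = |A + A|/|A| = 8/4 = 8/4 ≈ 2.0000.
Step 3: Plünnecke-Ruzsa gives |3A| ≤ K³·|A| = (2.0000)³ · 4 ≈ 32.0000.
Step 4: Compute 3A = A + A + A directly by enumerating all triples (a,b,c) ∈ A³; |3A| = 12.
Step 5: Check 12 ≤ 32.0000? Yes ✓.

K = 8/4, Plünnecke-Ruzsa bound K³|A| ≈ 32.0000, |3A| = 12, inequality holds.


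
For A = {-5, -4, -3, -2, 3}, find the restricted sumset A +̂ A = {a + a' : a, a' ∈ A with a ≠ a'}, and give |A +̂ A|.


Restricted sumset: A +̂ A = {a + a' : a ∈ A, a' ∈ A, a ≠ a'}.
Equivalently, take A + A and drop any sum 2a that is achievable ONLY as a + a for a ∈ A (i.e. sums representable only with equal summands).
Enumerate pairs (a, a') with a < a' (symmetric, so each unordered pair gives one sum; this covers all a ≠ a'):
  -5 + -4 = -9
  -5 + -3 = -8
  -5 + -2 = -7
  -5 + 3 = -2
  -4 + -3 = -7
  -4 + -2 = -6
  -4 + 3 = -1
  -3 + -2 = -5
  -3 + 3 = 0
  -2 + 3 = 1
Collected distinct sums: {-9, -8, -7, -6, -5, -2, -1, 0, 1}
|A +̂ A| = 9
(Reference bound: |A +̂ A| ≥ 2|A| - 3 for |A| ≥ 2, with |A| = 5 giving ≥ 7.)

|A +̂ A| = 9


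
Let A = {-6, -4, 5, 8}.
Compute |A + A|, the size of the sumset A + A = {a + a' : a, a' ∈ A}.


A + A = {a + a' : a, a' ∈ A}; |A| = 4.
General bounds: 2|A| - 1 ≤ |A + A| ≤ |A|(|A|+1)/2, i.e. 7 ≤ |A + A| ≤ 10.
Lower bound 2|A|-1 is attained iff A is an arithmetic progression.
Enumerate sums a + a' for a ≤ a' (symmetric, so this suffices):
a = -6: -6+-6=-12, -6+-4=-10, -6+5=-1, -6+8=2
a = -4: -4+-4=-8, -4+5=1, -4+8=4
a = 5: 5+5=10, 5+8=13
a = 8: 8+8=16
Distinct sums: {-12, -10, -8, -1, 1, 2, 4, 10, 13, 16}
|A + A| = 10

|A + A| = 10


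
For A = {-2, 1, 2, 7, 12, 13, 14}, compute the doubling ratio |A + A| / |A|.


|A| = 7.
Compute A + A by enumerating all 49 pairs.
A + A = {-4, -1, 0, 2, 3, 4, 5, 8, 9, 10, 11, 12, 13, 14, 15, 16, 19, 20, 21, 24, 25, 26, 27, 28}, so |A + A| = 24.
K = |A + A| / |A| = 24/7 (already in lowest terms) ≈ 3.4286.
Reference: AP of size 7 gives K = 13/7 ≈ 1.8571; a fully generic set of size 7 gives K ≈ 4.0000.

|A| = 7, |A + A| = 24, K = 24/7.


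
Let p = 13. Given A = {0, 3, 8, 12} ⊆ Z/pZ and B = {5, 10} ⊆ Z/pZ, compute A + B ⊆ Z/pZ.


Work in Z/13Z: reduce every sum a + b modulo 13.
Enumerate all 8 pairs:
a = 0: 0+5=5, 0+10=10
a = 3: 3+5=8, 3+10=0
a = 8: 8+5=0, 8+10=5
a = 12: 12+5=4, 12+10=9
Distinct residues collected: {0, 4, 5, 8, 9, 10}
|A + B| = 6 (out of 13 total residues).

A + B = {0, 4, 5, 8, 9, 10}


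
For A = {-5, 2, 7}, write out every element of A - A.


A - A = {a - a' : a, a' ∈ A}.
Compute a - a' for each ordered pair (a, a'):
a = -5: -5--5=0, -5-2=-7, -5-7=-12
a = 2: 2--5=7, 2-2=0, 2-7=-5
a = 7: 7--5=12, 7-2=5, 7-7=0
Collecting distinct values (and noting 0 appears from a-a):
A - A = {-12, -7, -5, 0, 5, 7, 12}
|A - A| = 7

A - A = {-12, -7, -5, 0, 5, 7, 12}


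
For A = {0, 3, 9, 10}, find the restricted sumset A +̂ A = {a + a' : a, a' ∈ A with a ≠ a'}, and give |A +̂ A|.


Restricted sumset: A +̂ A = {a + a' : a ∈ A, a' ∈ A, a ≠ a'}.
Equivalently, take A + A and drop any sum 2a that is achievable ONLY as a + a for a ∈ A (i.e. sums representable only with equal summands).
Enumerate pairs (a, a') with a < a' (symmetric, so each unordered pair gives one sum; this covers all a ≠ a'):
  0 + 3 = 3
  0 + 9 = 9
  0 + 10 = 10
  3 + 9 = 12
  3 + 10 = 13
  9 + 10 = 19
Collected distinct sums: {3, 9, 10, 12, 13, 19}
|A +̂ A| = 6
(Reference bound: |A +̂ A| ≥ 2|A| - 3 for |A| ≥ 2, with |A| = 4 giving ≥ 5.)

|A +̂ A| = 6


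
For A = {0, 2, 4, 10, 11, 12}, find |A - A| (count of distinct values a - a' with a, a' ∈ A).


A - A = {a - a' : a, a' ∈ A}; |A| = 6.
Bounds: 2|A|-1 ≤ |A - A| ≤ |A|² - |A| + 1, i.e. 11 ≤ |A - A| ≤ 31.
Note: 0 ∈ A - A always (from a - a). The set is symmetric: if d ∈ A - A then -d ∈ A - A.
Enumerate nonzero differences d = a - a' with a > a' (then include -d):
Positive differences: {1, 2, 4, 6, 7, 8, 9, 10, 11, 12}
Full difference set: {0} ∪ (positive diffs) ∪ (negative diffs).
|A - A| = 1 + 2·10 = 21 (matches direct enumeration: 21).

|A - A| = 21


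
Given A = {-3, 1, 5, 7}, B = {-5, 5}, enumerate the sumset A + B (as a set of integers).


A + B = {a + b : a ∈ A, b ∈ B}.
Enumerate all |A|·|B| = 4·2 = 8 pairs (a, b) and collect distinct sums.
a = -3: -3+-5=-8, -3+5=2
a = 1: 1+-5=-4, 1+5=6
a = 5: 5+-5=0, 5+5=10
a = 7: 7+-5=2, 7+5=12
Collecting distinct sums: A + B = {-8, -4, 0, 2, 6, 10, 12}
|A + B| = 7

A + B = {-8, -4, 0, 2, 6, 10, 12}


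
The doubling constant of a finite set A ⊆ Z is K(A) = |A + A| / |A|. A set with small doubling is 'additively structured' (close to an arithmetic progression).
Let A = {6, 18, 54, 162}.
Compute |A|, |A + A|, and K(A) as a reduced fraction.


|A| = 4.
Compute A + A by enumerating all 16 pairs.
A + A = {12, 24, 36, 60, 72, 108, 168, 180, 216, 324}, so |A + A| = 10.
K = |A + A| / |A| = 10/4 = 5/2 ≈ 2.5000.
Reference: AP of size 4 gives K = 7/4 ≈ 1.7500; a fully generic set of size 4 gives K ≈ 2.5000.

|A| = 4, |A + A| = 10, K = 10/4 = 5/2.


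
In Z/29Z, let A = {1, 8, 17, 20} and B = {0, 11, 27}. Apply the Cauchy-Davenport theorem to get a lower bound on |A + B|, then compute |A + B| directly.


Cauchy-Davenport: |A + B| ≥ min(p, |A| + |B| - 1) for A, B nonempty in Z/pZ.
|A| = 4, |B| = 3, p = 29.
CD lower bound = min(29, 4 + 3 - 1) = min(29, 6) = 6.
Compute A + B mod 29 directly:
a = 1: 1+0=1, 1+11=12, 1+27=28
a = 8: 8+0=8, 8+11=19, 8+27=6
a = 17: 17+0=17, 17+11=28, 17+27=15
a = 20: 20+0=20, 20+11=2, 20+27=18
A + B = {1, 2, 6, 8, 12, 15, 17, 18, 19, 20, 28}, so |A + B| = 11.
Verify: 11 ≥ 6? Yes ✓.

CD lower bound = 6, actual |A + B| = 11.


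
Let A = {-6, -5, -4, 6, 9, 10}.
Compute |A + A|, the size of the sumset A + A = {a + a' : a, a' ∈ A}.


A + A = {a + a' : a, a' ∈ A}; |A| = 6.
General bounds: 2|A| - 1 ≤ |A + A| ≤ |A|(|A|+1)/2, i.e. 11 ≤ |A + A| ≤ 21.
Lower bound 2|A|-1 is attained iff A is an arithmetic progression.
Enumerate sums a + a' for a ≤ a' (symmetric, so this suffices):
a = -6: -6+-6=-12, -6+-5=-11, -6+-4=-10, -6+6=0, -6+9=3, -6+10=4
a = -5: -5+-5=-10, -5+-4=-9, -5+6=1, -5+9=4, -5+10=5
a = -4: -4+-4=-8, -4+6=2, -4+9=5, -4+10=6
a = 6: 6+6=12, 6+9=15, 6+10=16
a = 9: 9+9=18, 9+10=19
a = 10: 10+10=20
Distinct sums: {-12, -11, -10, -9, -8, 0, 1, 2, 3, 4, 5, 6, 12, 15, 16, 18, 19, 20}
|A + A| = 18

|A + A| = 18


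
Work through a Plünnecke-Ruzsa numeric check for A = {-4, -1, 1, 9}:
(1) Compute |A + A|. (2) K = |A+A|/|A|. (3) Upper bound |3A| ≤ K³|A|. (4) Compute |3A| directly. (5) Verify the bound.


|A| = 4.
Step 1: Compute A + A by enumerating all 16 pairs.
A + A = {-8, -5, -3, -2, 0, 2, 5, 8, 10, 18}, so |A + A| = 10.
Step 2: Doubling constant K = |A + A|/|A| = 10/4 = 10/4 ≈ 2.5000.
Step 3: Plünnecke-Ruzsa gives |3A| ≤ K³·|A| = (2.5000)³ · 4 ≈ 62.5000.
Step 4: Compute 3A = A + A + A directly by enumerating all triples (a,b,c) ∈ A³; |3A| = 19.
Step 5: Check 19 ≤ 62.5000? Yes ✓.

K = 10/4, Plünnecke-Ruzsa bound K³|A| ≈ 62.5000, |3A| = 19, inequality holds.


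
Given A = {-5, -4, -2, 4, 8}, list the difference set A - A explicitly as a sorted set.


A - A = {a - a' : a, a' ∈ A}.
Compute a - a' for each ordered pair (a, a'):
a = -5: -5--5=0, -5--4=-1, -5--2=-3, -5-4=-9, -5-8=-13
a = -4: -4--5=1, -4--4=0, -4--2=-2, -4-4=-8, -4-8=-12
a = -2: -2--5=3, -2--4=2, -2--2=0, -2-4=-6, -2-8=-10
a = 4: 4--5=9, 4--4=8, 4--2=6, 4-4=0, 4-8=-4
a = 8: 8--5=13, 8--4=12, 8--2=10, 8-4=4, 8-8=0
Collecting distinct values (and noting 0 appears from a-a):
A - A = {-13, -12, -10, -9, -8, -6, -4, -3, -2, -1, 0, 1, 2, 3, 4, 6, 8, 9, 10, 12, 13}
|A - A| = 21

A - A = {-13, -12, -10, -9, -8, -6, -4, -3, -2, -1, 0, 1, 2, 3, 4, 6, 8, 9, 10, 12, 13}


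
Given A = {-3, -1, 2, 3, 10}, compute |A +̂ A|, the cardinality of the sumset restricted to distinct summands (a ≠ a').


Restricted sumset: A +̂ A = {a + a' : a ∈ A, a' ∈ A, a ≠ a'}.
Equivalently, take A + A and drop any sum 2a that is achievable ONLY as a + a for a ∈ A (i.e. sums representable only with equal summands).
Enumerate pairs (a, a') with a < a' (symmetric, so each unordered pair gives one sum; this covers all a ≠ a'):
  -3 + -1 = -4
  -3 + 2 = -1
  -3 + 3 = 0
  -3 + 10 = 7
  -1 + 2 = 1
  -1 + 3 = 2
  -1 + 10 = 9
  2 + 3 = 5
  2 + 10 = 12
  3 + 10 = 13
Collected distinct sums: {-4, -1, 0, 1, 2, 5, 7, 9, 12, 13}
|A +̂ A| = 10
(Reference bound: |A +̂ A| ≥ 2|A| - 3 for |A| ≥ 2, with |A| = 5 giving ≥ 7.)

|A +̂ A| = 10


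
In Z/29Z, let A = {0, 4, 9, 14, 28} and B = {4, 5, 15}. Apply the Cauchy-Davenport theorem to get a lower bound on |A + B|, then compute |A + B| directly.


Cauchy-Davenport: |A + B| ≥ min(p, |A| + |B| - 1) for A, B nonempty in Z/pZ.
|A| = 5, |B| = 3, p = 29.
CD lower bound = min(29, 5 + 3 - 1) = min(29, 7) = 7.
Compute A + B mod 29 directly:
a = 0: 0+4=4, 0+5=5, 0+15=15
a = 4: 4+4=8, 4+5=9, 4+15=19
a = 9: 9+4=13, 9+5=14, 9+15=24
a = 14: 14+4=18, 14+5=19, 14+15=0
a = 28: 28+4=3, 28+5=4, 28+15=14
A + B = {0, 3, 4, 5, 8, 9, 13, 14, 15, 18, 19, 24}, so |A + B| = 12.
Verify: 12 ≥ 7? Yes ✓.

CD lower bound = 7, actual |A + B| = 12.


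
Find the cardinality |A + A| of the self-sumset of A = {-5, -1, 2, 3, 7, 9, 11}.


A + A = {a + a' : a, a' ∈ A}; |A| = 7.
General bounds: 2|A| - 1 ≤ |A + A| ≤ |A|(|A|+1)/2, i.e. 13 ≤ |A + A| ≤ 28.
Lower bound 2|A|-1 is attained iff A is an arithmetic progression.
Enumerate sums a + a' for a ≤ a' (symmetric, so this suffices):
a = -5: -5+-5=-10, -5+-1=-6, -5+2=-3, -5+3=-2, -5+7=2, -5+9=4, -5+11=6
a = -1: -1+-1=-2, -1+2=1, -1+3=2, -1+7=6, -1+9=8, -1+11=10
a = 2: 2+2=4, 2+3=5, 2+7=9, 2+9=11, 2+11=13
a = 3: 3+3=6, 3+7=10, 3+9=12, 3+11=14
a = 7: 7+7=14, 7+9=16, 7+11=18
a = 9: 9+9=18, 9+11=20
a = 11: 11+11=22
Distinct sums: {-10, -6, -3, -2, 1, 2, 4, 5, 6, 8, 9, 10, 11, 12, 13, 14, 16, 18, 20, 22}
|A + A| = 20

|A + A| = 20


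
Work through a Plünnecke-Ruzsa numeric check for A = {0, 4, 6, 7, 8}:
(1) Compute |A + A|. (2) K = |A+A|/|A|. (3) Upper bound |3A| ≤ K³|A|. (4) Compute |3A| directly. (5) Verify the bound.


|A| = 5.
Step 1: Compute A + A by enumerating all 25 pairs.
A + A = {0, 4, 6, 7, 8, 10, 11, 12, 13, 14, 15, 16}, so |A + A| = 12.
Step 2: Doubling constant K = |A + A|/|A| = 12/5 = 12/5 ≈ 2.4000.
Step 3: Plünnecke-Ruzsa gives |3A| ≤ K³·|A| = (2.4000)³ · 5 ≈ 69.1200.
Step 4: Compute 3A = A + A + A directly by enumerating all triples (a,b,c) ∈ A³; |3A| = 20.
Step 5: Check 20 ≤ 69.1200? Yes ✓.

K = 12/5, Plünnecke-Ruzsa bound K³|A| ≈ 69.1200, |3A| = 20, inequality holds.


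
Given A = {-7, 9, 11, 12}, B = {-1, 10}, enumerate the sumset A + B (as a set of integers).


A + B = {a + b : a ∈ A, b ∈ B}.
Enumerate all |A|·|B| = 4·2 = 8 pairs (a, b) and collect distinct sums.
a = -7: -7+-1=-8, -7+10=3
a = 9: 9+-1=8, 9+10=19
a = 11: 11+-1=10, 11+10=21
a = 12: 12+-1=11, 12+10=22
Collecting distinct sums: A + B = {-8, 3, 8, 10, 11, 19, 21, 22}
|A + B| = 8

A + B = {-8, 3, 8, 10, 11, 19, 21, 22}


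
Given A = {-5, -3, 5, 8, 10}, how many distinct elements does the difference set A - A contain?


A - A = {a - a' : a, a' ∈ A}; |A| = 5.
Bounds: 2|A|-1 ≤ |A - A| ≤ |A|² - |A| + 1, i.e. 9 ≤ |A - A| ≤ 21.
Note: 0 ∈ A - A always (from a - a). The set is symmetric: if d ∈ A - A then -d ∈ A - A.
Enumerate nonzero differences d = a - a' with a > a' (then include -d):
Positive differences: {2, 3, 5, 8, 10, 11, 13, 15}
Full difference set: {0} ∪ (positive diffs) ∪ (negative diffs).
|A - A| = 1 + 2·8 = 17 (matches direct enumeration: 17).

|A - A| = 17


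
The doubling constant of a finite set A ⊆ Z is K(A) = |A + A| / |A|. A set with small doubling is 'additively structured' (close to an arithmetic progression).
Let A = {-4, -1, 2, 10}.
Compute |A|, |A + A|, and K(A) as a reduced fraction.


|A| = 4.
Compute A + A by enumerating all 16 pairs.
A + A = {-8, -5, -2, 1, 4, 6, 9, 12, 20}, so |A + A| = 9.
K = |A + A| / |A| = 9/4 (already in lowest terms) ≈ 2.2500.
Reference: AP of size 4 gives K = 7/4 ≈ 1.7500; a fully generic set of size 4 gives K ≈ 2.5000.

|A| = 4, |A + A| = 9, K = 9/4.


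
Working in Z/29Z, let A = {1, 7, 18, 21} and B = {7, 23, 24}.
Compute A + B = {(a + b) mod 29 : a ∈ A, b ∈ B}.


Work in Z/29Z: reduce every sum a + b modulo 29.
Enumerate all 12 pairs:
a = 1: 1+7=8, 1+23=24, 1+24=25
a = 7: 7+7=14, 7+23=1, 7+24=2
a = 18: 18+7=25, 18+23=12, 18+24=13
a = 21: 21+7=28, 21+23=15, 21+24=16
Distinct residues collected: {1, 2, 8, 12, 13, 14, 15, 16, 24, 25, 28}
|A + B| = 11 (out of 29 total residues).

A + B = {1, 2, 8, 12, 13, 14, 15, 16, 24, 25, 28}


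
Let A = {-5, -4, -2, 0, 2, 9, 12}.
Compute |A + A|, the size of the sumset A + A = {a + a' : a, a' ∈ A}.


A + A = {a + a' : a, a' ∈ A}; |A| = 7.
General bounds: 2|A| - 1 ≤ |A + A| ≤ |A|(|A|+1)/2, i.e. 13 ≤ |A + A| ≤ 28.
Lower bound 2|A|-1 is attained iff A is an arithmetic progression.
Enumerate sums a + a' for a ≤ a' (symmetric, so this suffices):
a = -5: -5+-5=-10, -5+-4=-9, -5+-2=-7, -5+0=-5, -5+2=-3, -5+9=4, -5+12=7
a = -4: -4+-4=-8, -4+-2=-6, -4+0=-4, -4+2=-2, -4+9=5, -4+12=8
a = -2: -2+-2=-4, -2+0=-2, -2+2=0, -2+9=7, -2+12=10
a = 0: 0+0=0, 0+2=2, 0+9=9, 0+12=12
a = 2: 2+2=4, 2+9=11, 2+12=14
a = 9: 9+9=18, 9+12=21
a = 12: 12+12=24
Distinct sums: {-10, -9, -8, -7, -6, -5, -4, -3, -2, 0, 2, 4, 5, 7, 8, 9, 10, 11, 12, 14, 18, 21, 24}
|A + A| = 23

|A + A| = 23


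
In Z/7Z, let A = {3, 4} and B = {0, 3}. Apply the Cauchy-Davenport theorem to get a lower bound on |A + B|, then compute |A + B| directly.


Cauchy-Davenport: |A + B| ≥ min(p, |A| + |B| - 1) for A, B nonempty in Z/pZ.
|A| = 2, |B| = 2, p = 7.
CD lower bound = min(7, 2 + 2 - 1) = min(7, 3) = 3.
Compute A + B mod 7 directly:
a = 3: 3+0=3, 3+3=6
a = 4: 4+0=4, 4+3=0
A + B = {0, 3, 4, 6}, so |A + B| = 4.
Verify: 4 ≥ 3? Yes ✓.

CD lower bound = 3, actual |A + B| = 4.


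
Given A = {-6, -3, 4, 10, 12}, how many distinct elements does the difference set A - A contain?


A - A = {a - a' : a, a' ∈ A}; |A| = 5.
Bounds: 2|A|-1 ≤ |A - A| ≤ |A|² - |A| + 1, i.e. 9 ≤ |A - A| ≤ 21.
Note: 0 ∈ A - A always (from a - a). The set is symmetric: if d ∈ A - A then -d ∈ A - A.
Enumerate nonzero differences d = a - a' with a > a' (then include -d):
Positive differences: {2, 3, 6, 7, 8, 10, 13, 15, 16, 18}
Full difference set: {0} ∪ (positive diffs) ∪ (negative diffs).
|A - A| = 1 + 2·10 = 21 (matches direct enumeration: 21).

|A - A| = 21


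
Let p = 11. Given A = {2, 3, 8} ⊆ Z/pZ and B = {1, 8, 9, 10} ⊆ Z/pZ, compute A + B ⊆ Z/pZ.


Work in Z/11Z: reduce every sum a + b modulo 11.
Enumerate all 12 pairs:
a = 2: 2+1=3, 2+8=10, 2+9=0, 2+10=1
a = 3: 3+1=4, 3+8=0, 3+9=1, 3+10=2
a = 8: 8+1=9, 8+8=5, 8+9=6, 8+10=7
Distinct residues collected: {0, 1, 2, 3, 4, 5, 6, 7, 9, 10}
|A + B| = 10 (out of 11 total residues).

A + B = {0, 1, 2, 3, 4, 5, 6, 7, 9, 10}


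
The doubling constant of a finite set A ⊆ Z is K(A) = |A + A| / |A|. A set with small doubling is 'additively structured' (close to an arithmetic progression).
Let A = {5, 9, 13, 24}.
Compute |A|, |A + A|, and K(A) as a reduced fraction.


|A| = 4.
Compute A + A by enumerating all 16 pairs.
A + A = {10, 14, 18, 22, 26, 29, 33, 37, 48}, so |A + A| = 9.
K = |A + A| / |A| = 9/4 (already in lowest terms) ≈ 2.2500.
Reference: AP of size 4 gives K = 7/4 ≈ 1.7500; a fully generic set of size 4 gives K ≈ 2.5000.

|A| = 4, |A + A| = 9, K = 9/4.


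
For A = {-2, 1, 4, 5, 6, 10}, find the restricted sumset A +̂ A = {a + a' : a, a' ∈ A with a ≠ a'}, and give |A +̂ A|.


Restricted sumset: A +̂ A = {a + a' : a ∈ A, a' ∈ A, a ≠ a'}.
Equivalently, take A + A and drop any sum 2a that is achievable ONLY as a + a for a ∈ A (i.e. sums representable only with equal summands).
Enumerate pairs (a, a') with a < a' (symmetric, so each unordered pair gives one sum; this covers all a ≠ a'):
  -2 + 1 = -1
  -2 + 4 = 2
  -2 + 5 = 3
  -2 + 6 = 4
  -2 + 10 = 8
  1 + 4 = 5
  1 + 5 = 6
  1 + 6 = 7
  1 + 10 = 11
  4 + 5 = 9
  4 + 6 = 10
  4 + 10 = 14
  5 + 6 = 11
  5 + 10 = 15
  6 + 10 = 16
Collected distinct sums: {-1, 2, 3, 4, 5, 6, 7, 8, 9, 10, 11, 14, 15, 16}
|A +̂ A| = 14
(Reference bound: |A +̂ A| ≥ 2|A| - 3 for |A| ≥ 2, with |A| = 6 giving ≥ 9.)

|A +̂ A| = 14


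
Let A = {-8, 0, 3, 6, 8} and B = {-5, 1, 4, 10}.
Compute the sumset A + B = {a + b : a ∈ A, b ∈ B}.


A + B = {a + b : a ∈ A, b ∈ B}.
Enumerate all |A|·|B| = 5·4 = 20 pairs (a, b) and collect distinct sums.
a = -8: -8+-5=-13, -8+1=-7, -8+4=-4, -8+10=2
a = 0: 0+-5=-5, 0+1=1, 0+4=4, 0+10=10
a = 3: 3+-5=-2, 3+1=4, 3+4=7, 3+10=13
a = 6: 6+-5=1, 6+1=7, 6+4=10, 6+10=16
a = 8: 8+-5=3, 8+1=9, 8+4=12, 8+10=18
Collecting distinct sums: A + B = {-13, -7, -5, -4, -2, 1, 2, 3, 4, 7, 9, 10, 12, 13, 16, 18}
|A + B| = 16

A + B = {-13, -7, -5, -4, -2, 1, 2, 3, 4, 7, 9, 10, 12, 13, 16, 18}


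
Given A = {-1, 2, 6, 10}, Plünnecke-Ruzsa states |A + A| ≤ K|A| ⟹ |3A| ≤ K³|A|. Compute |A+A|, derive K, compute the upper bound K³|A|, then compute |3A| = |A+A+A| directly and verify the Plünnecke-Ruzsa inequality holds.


|A| = 4.
Step 1: Compute A + A by enumerating all 16 pairs.
A + A = {-2, 1, 4, 5, 8, 9, 12, 16, 20}, so |A + A| = 9.
Step 2: Doubling constant K = |A + A|/|A| = 9/4 = 9/4 ≈ 2.2500.
Step 3: Plünnecke-Ruzsa gives |3A| ≤ K³·|A| = (2.2500)³ · 4 ≈ 45.5625.
Step 4: Compute 3A = A + A + A directly by enumerating all triples (a,b,c) ∈ A³; |3A| = 16.
Step 5: Check 16 ≤ 45.5625? Yes ✓.

K = 9/4, Plünnecke-Ruzsa bound K³|A| ≈ 45.5625, |3A| = 16, inequality holds.


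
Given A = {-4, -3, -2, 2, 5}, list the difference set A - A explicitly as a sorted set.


A - A = {a - a' : a, a' ∈ A}.
Compute a - a' for each ordered pair (a, a'):
a = -4: -4--4=0, -4--3=-1, -4--2=-2, -4-2=-6, -4-5=-9
a = -3: -3--4=1, -3--3=0, -3--2=-1, -3-2=-5, -3-5=-8
a = -2: -2--4=2, -2--3=1, -2--2=0, -2-2=-4, -2-5=-7
a = 2: 2--4=6, 2--3=5, 2--2=4, 2-2=0, 2-5=-3
a = 5: 5--4=9, 5--3=8, 5--2=7, 5-2=3, 5-5=0
Collecting distinct values (and noting 0 appears from a-a):
A - A = {-9, -8, -7, -6, -5, -4, -3, -2, -1, 0, 1, 2, 3, 4, 5, 6, 7, 8, 9}
|A - A| = 19

A - A = {-9, -8, -7, -6, -5, -4, -3, -2, -1, 0, 1, 2, 3, 4, 5, 6, 7, 8, 9}


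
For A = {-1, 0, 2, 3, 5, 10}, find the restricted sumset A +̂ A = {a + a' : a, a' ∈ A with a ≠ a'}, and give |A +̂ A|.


Restricted sumset: A +̂ A = {a + a' : a ∈ A, a' ∈ A, a ≠ a'}.
Equivalently, take A + A and drop any sum 2a that is achievable ONLY as a + a for a ∈ A (i.e. sums representable only with equal summands).
Enumerate pairs (a, a') with a < a' (symmetric, so each unordered pair gives one sum; this covers all a ≠ a'):
  -1 + 0 = -1
  -1 + 2 = 1
  -1 + 3 = 2
  -1 + 5 = 4
  -1 + 10 = 9
  0 + 2 = 2
  0 + 3 = 3
  0 + 5 = 5
  0 + 10 = 10
  2 + 3 = 5
  2 + 5 = 7
  2 + 10 = 12
  3 + 5 = 8
  3 + 10 = 13
  5 + 10 = 15
Collected distinct sums: {-1, 1, 2, 3, 4, 5, 7, 8, 9, 10, 12, 13, 15}
|A +̂ A| = 13
(Reference bound: |A +̂ A| ≥ 2|A| - 3 for |A| ≥ 2, with |A| = 6 giving ≥ 9.)

|A +̂ A| = 13


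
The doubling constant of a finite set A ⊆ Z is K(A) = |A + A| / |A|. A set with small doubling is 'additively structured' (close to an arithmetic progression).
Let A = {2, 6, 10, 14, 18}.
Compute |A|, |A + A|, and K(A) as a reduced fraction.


|A| = 5.
Compute A + A by enumerating all 25 pairs.
A + A = {4, 8, 12, 16, 20, 24, 28, 32, 36}, so |A + A| = 9.
K = |A + A| / |A| = 9/5 (already in lowest terms) ≈ 1.8000.
Reference: AP of size 5 gives K = 9/5 ≈ 1.8000; a fully generic set of size 5 gives K ≈ 3.0000.

|A| = 5, |A + A| = 9, K = 9/5.


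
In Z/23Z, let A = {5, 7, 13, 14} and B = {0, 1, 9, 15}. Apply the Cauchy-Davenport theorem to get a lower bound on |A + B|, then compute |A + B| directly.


Cauchy-Davenport: |A + B| ≥ min(p, |A| + |B| - 1) for A, B nonempty in Z/pZ.
|A| = 4, |B| = 4, p = 23.
CD lower bound = min(23, 4 + 4 - 1) = min(23, 7) = 7.
Compute A + B mod 23 directly:
a = 5: 5+0=5, 5+1=6, 5+9=14, 5+15=20
a = 7: 7+0=7, 7+1=8, 7+9=16, 7+15=22
a = 13: 13+0=13, 13+1=14, 13+9=22, 13+15=5
a = 14: 14+0=14, 14+1=15, 14+9=0, 14+15=6
A + B = {0, 5, 6, 7, 8, 13, 14, 15, 16, 20, 22}, so |A + B| = 11.
Verify: 11 ≥ 7? Yes ✓.

CD lower bound = 7, actual |A + B| = 11.


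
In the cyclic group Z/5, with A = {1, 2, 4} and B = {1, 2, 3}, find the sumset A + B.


Work in Z/5Z: reduce every sum a + b modulo 5.
Enumerate all 9 pairs:
a = 1: 1+1=2, 1+2=3, 1+3=4
a = 2: 2+1=3, 2+2=4, 2+3=0
a = 4: 4+1=0, 4+2=1, 4+3=2
Distinct residues collected: {0, 1, 2, 3, 4}
|A + B| = 5 (out of 5 total residues).

A + B = {0, 1, 2, 3, 4}


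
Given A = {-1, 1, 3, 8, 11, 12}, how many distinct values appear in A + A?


A + A = {a + a' : a, a' ∈ A}; |A| = 6.
General bounds: 2|A| - 1 ≤ |A + A| ≤ |A|(|A|+1)/2, i.e. 11 ≤ |A + A| ≤ 21.
Lower bound 2|A|-1 is attained iff A is an arithmetic progression.
Enumerate sums a + a' for a ≤ a' (symmetric, so this suffices):
a = -1: -1+-1=-2, -1+1=0, -1+3=2, -1+8=7, -1+11=10, -1+12=11
a = 1: 1+1=2, 1+3=4, 1+8=9, 1+11=12, 1+12=13
a = 3: 3+3=6, 3+8=11, 3+11=14, 3+12=15
a = 8: 8+8=16, 8+11=19, 8+12=20
a = 11: 11+11=22, 11+12=23
a = 12: 12+12=24
Distinct sums: {-2, 0, 2, 4, 6, 7, 9, 10, 11, 12, 13, 14, 15, 16, 19, 20, 22, 23, 24}
|A + A| = 19

|A + A| = 19


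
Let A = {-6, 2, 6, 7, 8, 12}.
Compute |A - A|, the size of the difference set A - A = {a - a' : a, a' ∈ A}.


A - A = {a - a' : a, a' ∈ A}; |A| = 6.
Bounds: 2|A|-1 ≤ |A - A| ≤ |A|² - |A| + 1, i.e. 11 ≤ |A - A| ≤ 31.
Note: 0 ∈ A - A always (from a - a). The set is symmetric: if d ∈ A - A then -d ∈ A - A.
Enumerate nonzero differences d = a - a' with a > a' (then include -d):
Positive differences: {1, 2, 4, 5, 6, 8, 10, 12, 13, 14, 18}
Full difference set: {0} ∪ (positive diffs) ∪ (negative diffs).
|A - A| = 1 + 2·11 = 23 (matches direct enumeration: 23).

|A - A| = 23


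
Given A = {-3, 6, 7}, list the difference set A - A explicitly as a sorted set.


A - A = {a - a' : a, a' ∈ A}.
Compute a - a' for each ordered pair (a, a'):
a = -3: -3--3=0, -3-6=-9, -3-7=-10
a = 6: 6--3=9, 6-6=0, 6-7=-1
a = 7: 7--3=10, 7-6=1, 7-7=0
Collecting distinct values (and noting 0 appears from a-a):
A - A = {-10, -9, -1, 0, 1, 9, 10}
|A - A| = 7

A - A = {-10, -9, -1, 0, 1, 9, 10}


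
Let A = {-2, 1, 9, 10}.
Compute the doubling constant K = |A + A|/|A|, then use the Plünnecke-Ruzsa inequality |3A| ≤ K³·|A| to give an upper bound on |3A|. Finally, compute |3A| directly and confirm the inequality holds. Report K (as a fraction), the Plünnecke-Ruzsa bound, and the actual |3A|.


|A| = 4.
Step 1: Compute A + A by enumerating all 16 pairs.
A + A = {-4, -1, 2, 7, 8, 10, 11, 18, 19, 20}, so |A + A| = 10.
Step 2: Doubling constant K = |A + A|/|A| = 10/4 = 10/4 ≈ 2.5000.
Step 3: Plünnecke-Ruzsa gives |3A| ≤ K³·|A| = (2.5000)³ · 4 ≈ 62.5000.
Step 4: Compute 3A = A + A + A directly by enumerating all triples (a,b,c) ∈ A³; |3A| = 20.
Step 5: Check 20 ≤ 62.5000? Yes ✓.

K = 10/4, Plünnecke-Ruzsa bound K³|A| ≈ 62.5000, |3A| = 20, inequality holds.


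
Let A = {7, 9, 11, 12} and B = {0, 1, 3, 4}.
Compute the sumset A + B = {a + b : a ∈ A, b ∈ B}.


A + B = {a + b : a ∈ A, b ∈ B}.
Enumerate all |A|·|B| = 4·4 = 16 pairs (a, b) and collect distinct sums.
a = 7: 7+0=7, 7+1=8, 7+3=10, 7+4=11
a = 9: 9+0=9, 9+1=10, 9+3=12, 9+4=13
a = 11: 11+0=11, 11+1=12, 11+3=14, 11+4=15
a = 12: 12+0=12, 12+1=13, 12+3=15, 12+4=16
Collecting distinct sums: A + B = {7, 8, 9, 10, 11, 12, 13, 14, 15, 16}
|A + B| = 10

A + B = {7, 8, 9, 10, 11, 12, 13, 14, 15, 16}


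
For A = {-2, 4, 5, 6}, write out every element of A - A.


A - A = {a - a' : a, a' ∈ A}.
Compute a - a' for each ordered pair (a, a'):
a = -2: -2--2=0, -2-4=-6, -2-5=-7, -2-6=-8
a = 4: 4--2=6, 4-4=0, 4-5=-1, 4-6=-2
a = 5: 5--2=7, 5-4=1, 5-5=0, 5-6=-1
a = 6: 6--2=8, 6-4=2, 6-5=1, 6-6=0
Collecting distinct values (and noting 0 appears from a-a):
A - A = {-8, -7, -6, -2, -1, 0, 1, 2, 6, 7, 8}
|A - A| = 11

A - A = {-8, -7, -6, -2, -1, 0, 1, 2, 6, 7, 8}


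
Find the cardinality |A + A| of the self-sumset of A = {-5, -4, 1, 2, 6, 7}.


A + A = {a + a' : a, a' ∈ A}; |A| = 6.
General bounds: 2|A| - 1 ≤ |A + A| ≤ |A|(|A|+1)/2, i.e. 11 ≤ |A + A| ≤ 21.
Lower bound 2|A|-1 is attained iff A is an arithmetic progression.
Enumerate sums a + a' for a ≤ a' (symmetric, so this suffices):
a = -5: -5+-5=-10, -5+-4=-9, -5+1=-4, -5+2=-3, -5+6=1, -5+7=2
a = -4: -4+-4=-8, -4+1=-3, -4+2=-2, -4+6=2, -4+7=3
a = 1: 1+1=2, 1+2=3, 1+6=7, 1+7=8
a = 2: 2+2=4, 2+6=8, 2+7=9
a = 6: 6+6=12, 6+7=13
a = 7: 7+7=14
Distinct sums: {-10, -9, -8, -4, -3, -2, 1, 2, 3, 4, 7, 8, 9, 12, 13, 14}
|A + A| = 16

|A + A| = 16


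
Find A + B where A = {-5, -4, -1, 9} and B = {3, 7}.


A + B = {a + b : a ∈ A, b ∈ B}.
Enumerate all |A|·|B| = 4·2 = 8 pairs (a, b) and collect distinct sums.
a = -5: -5+3=-2, -5+7=2
a = -4: -4+3=-1, -4+7=3
a = -1: -1+3=2, -1+7=6
a = 9: 9+3=12, 9+7=16
Collecting distinct sums: A + B = {-2, -1, 2, 3, 6, 12, 16}
|A + B| = 7

A + B = {-2, -1, 2, 3, 6, 12, 16}


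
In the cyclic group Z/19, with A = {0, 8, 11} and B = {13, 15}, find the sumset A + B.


Work in Z/19Z: reduce every sum a + b modulo 19.
Enumerate all 6 pairs:
a = 0: 0+13=13, 0+15=15
a = 8: 8+13=2, 8+15=4
a = 11: 11+13=5, 11+15=7
Distinct residues collected: {2, 4, 5, 7, 13, 15}
|A + B| = 6 (out of 19 total residues).

A + B = {2, 4, 5, 7, 13, 15}


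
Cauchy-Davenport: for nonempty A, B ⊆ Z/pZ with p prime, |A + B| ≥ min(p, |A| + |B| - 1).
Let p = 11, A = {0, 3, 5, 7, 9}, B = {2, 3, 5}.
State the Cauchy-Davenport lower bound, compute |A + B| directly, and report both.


Cauchy-Davenport: |A + B| ≥ min(p, |A| + |B| - 1) for A, B nonempty in Z/pZ.
|A| = 5, |B| = 3, p = 11.
CD lower bound = min(11, 5 + 3 - 1) = min(11, 7) = 7.
Compute A + B mod 11 directly:
a = 0: 0+2=2, 0+3=3, 0+5=5
a = 3: 3+2=5, 3+3=6, 3+5=8
a = 5: 5+2=7, 5+3=8, 5+5=10
a = 7: 7+2=9, 7+3=10, 7+5=1
a = 9: 9+2=0, 9+3=1, 9+5=3
A + B = {0, 1, 2, 3, 5, 6, 7, 8, 9, 10}, so |A + B| = 10.
Verify: 10 ≥ 7? Yes ✓.

CD lower bound = 7, actual |A + B| = 10.


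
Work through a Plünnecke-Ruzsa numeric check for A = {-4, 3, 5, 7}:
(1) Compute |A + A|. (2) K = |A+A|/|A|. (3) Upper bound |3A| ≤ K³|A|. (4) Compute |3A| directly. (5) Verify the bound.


|A| = 4.
Step 1: Compute A + A by enumerating all 16 pairs.
A + A = {-8, -1, 1, 3, 6, 8, 10, 12, 14}, so |A + A| = 9.
Step 2: Doubling constant K = |A + A|/|A| = 9/4 = 9/4 ≈ 2.2500.
Step 3: Plünnecke-Ruzsa gives |3A| ≤ K³·|A| = (2.2500)³ · 4 ≈ 45.5625.
Step 4: Compute 3A = A + A + A directly by enumerating all triples (a,b,c) ∈ A³; |3A| = 16.
Step 5: Check 16 ≤ 45.5625? Yes ✓.

K = 9/4, Plünnecke-Ruzsa bound K³|A| ≈ 45.5625, |3A| = 16, inequality holds.


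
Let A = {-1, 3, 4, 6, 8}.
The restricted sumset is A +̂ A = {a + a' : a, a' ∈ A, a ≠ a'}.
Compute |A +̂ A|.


Restricted sumset: A +̂ A = {a + a' : a ∈ A, a' ∈ A, a ≠ a'}.
Equivalently, take A + A and drop any sum 2a that is achievable ONLY as a + a for a ∈ A (i.e. sums representable only with equal summands).
Enumerate pairs (a, a') with a < a' (symmetric, so each unordered pair gives one sum; this covers all a ≠ a'):
  -1 + 3 = 2
  -1 + 4 = 3
  -1 + 6 = 5
  -1 + 8 = 7
  3 + 4 = 7
  3 + 6 = 9
  3 + 8 = 11
  4 + 6 = 10
  4 + 8 = 12
  6 + 8 = 14
Collected distinct sums: {2, 3, 5, 7, 9, 10, 11, 12, 14}
|A +̂ A| = 9
(Reference bound: |A +̂ A| ≥ 2|A| - 3 for |A| ≥ 2, with |A| = 5 giving ≥ 7.)

|A +̂ A| = 9


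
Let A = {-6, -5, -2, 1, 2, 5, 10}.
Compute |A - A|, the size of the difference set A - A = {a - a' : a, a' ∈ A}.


A - A = {a - a' : a, a' ∈ A}; |A| = 7.
Bounds: 2|A|-1 ≤ |A - A| ≤ |A|² - |A| + 1, i.e. 13 ≤ |A - A| ≤ 43.
Note: 0 ∈ A - A always (from a - a). The set is symmetric: if d ∈ A - A then -d ∈ A - A.
Enumerate nonzero differences d = a - a' with a > a' (then include -d):
Positive differences: {1, 3, 4, 5, 6, 7, 8, 9, 10, 11, 12, 15, 16}
Full difference set: {0} ∪ (positive diffs) ∪ (negative diffs).
|A - A| = 1 + 2·13 = 27 (matches direct enumeration: 27).

|A - A| = 27


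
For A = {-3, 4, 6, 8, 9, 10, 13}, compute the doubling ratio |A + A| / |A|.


|A| = 7.
Compute A + A by enumerating all 49 pairs.
A + A = {-6, 1, 3, 5, 6, 7, 8, 10, 12, 13, 14, 15, 16, 17, 18, 19, 20, 21, 22, 23, 26}, so |A + A| = 21.
K = |A + A| / |A| = 21/7 = 3/1 ≈ 3.0000.
Reference: AP of size 7 gives K = 13/7 ≈ 1.8571; a fully generic set of size 7 gives K ≈ 4.0000.

|A| = 7, |A + A| = 21, K = 21/7 = 3/1.


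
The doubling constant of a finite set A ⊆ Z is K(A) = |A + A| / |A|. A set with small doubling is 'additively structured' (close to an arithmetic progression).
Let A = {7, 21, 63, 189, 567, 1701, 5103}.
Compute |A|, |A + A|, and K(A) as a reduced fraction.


|A| = 7.
Compute A + A by enumerating all 49 pairs.
A + A = {14, 28, 42, 70, 84, 126, 196, 210, 252, 378, 574, 588, 630, 756, 1134, 1708, 1722, 1764, 1890, 2268, 3402, 5110, 5124, 5166, 5292, 5670, 6804, 10206}, so |A + A| = 28.
K = |A + A| / |A| = 28/7 = 4/1 ≈ 4.0000.
Reference: AP of size 7 gives K = 13/7 ≈ 1.8571; a fully generic set of size 7 gives K ≈ 4.0000.

|A| = 7, |A + A| = 28, K = 28/7 = 4/1.


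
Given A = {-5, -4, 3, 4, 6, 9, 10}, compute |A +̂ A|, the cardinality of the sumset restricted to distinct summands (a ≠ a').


Restricted sumset: A +̂ A = {a + a' : a ∈ A, a' ∈ A, a ≠ a'}.
Equivalently, take A + A and drop any sum 2a that is achievable ONLY as a + a for a ∈ A (i.e. sums representable only with equal summands).
Enumerate pairs (a, a') with a < a' (symmetric, so each unordered pair gives one sum; this covers all a ≠ a'):
  -5 + -4 = -9
  -5 + 3 = -2
  -5 + 4 = -1
  -5 + 6 = 1
  -5 + 9 = 4
  -5 + 10 = 5
  -4 + 3 = -1
  -4 + 4 = 0
  -4 + 6 = 2
  -4 + 9 = 5
  -4 + 10 = 6
  3 + 4 = 7
  3 + 6 = 9
  3 + 9 = 12
  3 + 10 = 13
  4 + 6 = 10
  4 + 9 = 13
  4 + 10 = 14
  6 + 9 = 15
  6 + 10 = 16
  9 + 10 = 19
Collected distinct sums: {-9, -2, -1, 0, 1, 2, 4, 5, 6, 7, 9, 10, 12, 13, 14, 15, 16, 19}
|A +̂ A| = 18
(Reference bound: |A +̂ A| ≥ 2|A| - 3 for |A| ≥ 2, with |A| = 7 giving ≥ 11.)

|A +̂ A| = 18


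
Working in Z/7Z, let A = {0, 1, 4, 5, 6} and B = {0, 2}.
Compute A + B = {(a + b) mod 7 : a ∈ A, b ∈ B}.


Work in Z/7Z: reduce every sum a + b modulo 7.
Enumerate all 10 pairs:
a = 0: 0+0=0, 0+2=2
a = 1: 1+0=1, 1+2=3
a = 4: 4+0=4, 4+2=6
a = 5: 5+0=5, 5+2=0
a = 6: 6+0=6, 6+2=1
Distinct residues collected: {0, 1, 2, 3, 4, 5, 6}
|A + B| = 7 (out of 7 total residues).

A + B = {0, 1, 2, 3, 4, 5, 6}


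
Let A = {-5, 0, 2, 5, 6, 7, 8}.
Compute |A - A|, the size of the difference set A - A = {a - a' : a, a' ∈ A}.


A - A = {a - a' : a, a' ∈ A}; |A| = 7.
Bounds: 2|A|-1 ≤ |A - A| ≤ |A|² - |A| + 1, i.e. 13 ≤ |A - A| ≤ 43.
Note: 0 ∈ A - A always (from a - a). The set is symmetric: if d ∈ A - A then -d ∈ A - A.
Enumerate nonzero differences d = a - a' with a > a' (then include -d):
Positive differences: {1, 2, 3, 4, 5, 6, 7, 8, 10, 11, 12, 13}
Full difference set: {0} ∪ (positive diffs) ∪ (negative diffs).
|A - A| = 1 + 2·12 = 25 (matches direct enumeration: 25).

|A - A| = 25


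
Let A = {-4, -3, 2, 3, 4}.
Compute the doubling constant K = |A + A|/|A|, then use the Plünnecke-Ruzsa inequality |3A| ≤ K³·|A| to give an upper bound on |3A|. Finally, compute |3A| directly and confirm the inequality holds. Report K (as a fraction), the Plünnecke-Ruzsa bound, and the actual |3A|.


|A| = 5.
Step 1: Compute A + A by enumerating all 25 pairs.
A + A = {-8, -7, -6, -2, -1, 0, 1, 4, 5, 6, 7, 8}, so |A + A| = 12.
Step 2: Doubling constant K = |A + A|/|A| = 12/5 = 12/5 ≈ 2.4000.
Step 3: Plünnecke-Ruzsa gives |3A| ≤ K³·|A| = (2.4000)³ · 5 ≈ 69.1200.
Step 4: Compute 3A = A + A + A directly by enumerating all triples (a,b,c) ∈ A³; |3A| = 22.
Step 5: Check 22 ≤ 69.1200? Yes ✓.

K = 12/5, Plünnecke-Ruzsa bound K³|A| ≈ 69.1200, |3A| = 22, inequality holds.


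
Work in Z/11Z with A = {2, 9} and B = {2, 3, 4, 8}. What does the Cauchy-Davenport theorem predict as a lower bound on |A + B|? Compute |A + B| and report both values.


Cauchy-Davenport: |A + B| ≥ min(p, |A| + |B| - 1) for A, B nonempty in Z/pZ.
|A| = 2, |B| = 4, p = 11.
CD lower bound = min(11, 2 + 4 - 1) = min(11, 5) = 5.
Compute A + B mod 11 directly:
a = 2: 2+2=4, 2+3=5, 2+4=6, 2+8=10
a = 9: 9+2=0, 9+3=1, 9+4=2, 9+8=6
A + B = {0, 1, 2, 4, 5, 6, 10}, so |A + B| = 7.
Verify: 7 ≥ 5? Yes ✓.

CD lower bound = 5, actual |A + B| = 7.
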